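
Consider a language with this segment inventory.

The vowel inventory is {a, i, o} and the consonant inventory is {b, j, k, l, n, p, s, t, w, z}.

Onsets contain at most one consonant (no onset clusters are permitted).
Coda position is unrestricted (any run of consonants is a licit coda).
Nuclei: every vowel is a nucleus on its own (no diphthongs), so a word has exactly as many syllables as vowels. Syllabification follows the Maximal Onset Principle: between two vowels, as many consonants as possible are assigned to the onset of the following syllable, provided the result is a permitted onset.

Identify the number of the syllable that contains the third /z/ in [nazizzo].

3

The vowels are a, i, o — 3 nuclei, so 3 syllables.
/a…i/ gap (V1→V2): /z/ → onset of the next syllable (single consonants are always licit onsets).
/i…o/ gap (V2→V3): /zz/ splits as /z/ + /z/ (/z/ is the longest suffix that is a licit onset).
So the parse is na.ziz.zo.
The third /z/ is in the onset of syllable 3 (/zo/).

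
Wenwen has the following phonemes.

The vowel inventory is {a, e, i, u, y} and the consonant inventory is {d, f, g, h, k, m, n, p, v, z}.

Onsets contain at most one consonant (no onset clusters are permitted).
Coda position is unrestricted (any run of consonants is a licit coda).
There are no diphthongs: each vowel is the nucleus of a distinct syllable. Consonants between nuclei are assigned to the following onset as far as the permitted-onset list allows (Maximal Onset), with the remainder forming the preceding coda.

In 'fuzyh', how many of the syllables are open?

1

The vowels are u, y — 2 nuclei, so 2 syllables.
Between /u/ (V1) and /y/ (V2): just /z/ — single C goes to the following onset.
Result: fu.zyh.
Classifying each syllable: /fu/ (open), /zyh/ (closed).
Open syllables: 1.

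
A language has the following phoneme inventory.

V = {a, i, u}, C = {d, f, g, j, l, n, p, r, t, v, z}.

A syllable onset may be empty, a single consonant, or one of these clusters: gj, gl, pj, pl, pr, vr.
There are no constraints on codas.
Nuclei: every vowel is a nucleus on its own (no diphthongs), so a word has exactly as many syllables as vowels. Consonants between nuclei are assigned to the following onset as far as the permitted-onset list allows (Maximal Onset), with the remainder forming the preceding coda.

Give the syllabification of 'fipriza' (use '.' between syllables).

fi.pri.za

Vowels present: i, i, a; each is a nucleus, giving 3 syllables.
V1 /i/ – V2 /i/: cluster /pr/ — /pr/ is itself a permitted onset, so the whole cluster goes right; preceding coda = ∅.
V2 /i/ – V3 /a/: /z/ → onset of the next syllable (single consonants are always licit onsets).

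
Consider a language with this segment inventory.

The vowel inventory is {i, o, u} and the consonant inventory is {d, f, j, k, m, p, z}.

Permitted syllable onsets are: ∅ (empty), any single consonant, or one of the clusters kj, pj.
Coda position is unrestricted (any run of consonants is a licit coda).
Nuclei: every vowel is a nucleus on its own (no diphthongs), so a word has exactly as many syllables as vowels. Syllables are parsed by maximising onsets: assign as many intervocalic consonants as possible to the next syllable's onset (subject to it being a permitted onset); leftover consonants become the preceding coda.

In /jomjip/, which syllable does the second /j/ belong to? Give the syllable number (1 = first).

Vowels present: o, i; each is a nucleus, giving 2 syllables.
Between /o/ (V1) and /i/ (V2): /mj/; trying suffixes from longest down, /j/ is the first permitted one, so coda /m/ | onset /j/.
Putting it together: jom.jip.
The second /j/ is in the onset of syllable 2 (/jip/).

2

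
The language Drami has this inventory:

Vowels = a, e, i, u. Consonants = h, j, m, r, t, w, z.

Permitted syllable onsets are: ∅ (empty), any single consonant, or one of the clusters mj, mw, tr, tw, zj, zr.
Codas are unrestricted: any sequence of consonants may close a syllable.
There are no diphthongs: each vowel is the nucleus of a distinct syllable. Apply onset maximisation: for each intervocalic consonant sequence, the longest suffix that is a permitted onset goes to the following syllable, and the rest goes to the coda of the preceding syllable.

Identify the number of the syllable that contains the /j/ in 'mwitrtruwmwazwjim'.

Nuclei (vowels): i, u, a, i → 4 syllables.
σ1/σ2 boundary: /trtr/; trying suffixes from longest down, /tr/ is the first permitted one, so coda /tr/ | onset /tr/.
σ2/σ3 boundary: /wmw/; trying suffixes from longest down, /mw/ is the first permitted one, so coda /w/ | onset /mw/.
σ3/σ4 boundary: cluster /zwj/ — the longest permitted-onset suffix is /j/; onset = /j/, preceding coda = /zw/.
Syllabification: mwitr.truw.mwazw.jim.
The /j/ is in the onset of syllable 4 (/jim/).

4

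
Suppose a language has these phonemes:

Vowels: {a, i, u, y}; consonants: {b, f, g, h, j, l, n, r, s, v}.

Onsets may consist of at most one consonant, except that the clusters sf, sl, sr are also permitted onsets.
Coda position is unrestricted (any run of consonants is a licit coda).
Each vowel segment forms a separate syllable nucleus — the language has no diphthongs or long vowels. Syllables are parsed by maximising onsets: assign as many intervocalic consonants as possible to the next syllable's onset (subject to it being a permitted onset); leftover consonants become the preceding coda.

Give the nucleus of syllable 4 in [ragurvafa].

Nuclei (vowels): a, u, a, a → 4 syllables.
The fourth nucleus (vowel 4 from the left) is /a/.

a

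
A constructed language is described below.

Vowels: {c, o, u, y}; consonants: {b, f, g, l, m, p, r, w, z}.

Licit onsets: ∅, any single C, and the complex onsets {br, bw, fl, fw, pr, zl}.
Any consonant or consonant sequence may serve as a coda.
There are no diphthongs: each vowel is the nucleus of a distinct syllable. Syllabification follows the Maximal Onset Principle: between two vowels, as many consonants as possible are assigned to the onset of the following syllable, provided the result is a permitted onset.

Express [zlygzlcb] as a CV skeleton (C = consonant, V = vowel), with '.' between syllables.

CCVC.CCVC

The vowels are y, c — 2 nuclei, so 2 syllables.
σ1/σ2 boundary: /gzl/ — longest licit onset from the right is /zl/, leaving /g/ as coda.
Result: zlyg.zlcb.
Mapping each syllable to C/V: /zlyg/ → CCVC, /zlcb/ → CCVC.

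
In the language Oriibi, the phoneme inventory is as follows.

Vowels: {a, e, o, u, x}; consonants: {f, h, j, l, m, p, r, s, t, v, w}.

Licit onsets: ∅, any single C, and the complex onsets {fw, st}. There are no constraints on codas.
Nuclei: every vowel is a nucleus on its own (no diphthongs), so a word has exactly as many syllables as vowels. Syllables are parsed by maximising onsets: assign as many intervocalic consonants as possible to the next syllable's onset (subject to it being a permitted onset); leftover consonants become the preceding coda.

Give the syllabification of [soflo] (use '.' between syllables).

sof.lo

Vowels present: o, o; each is a nucleus, giving 2 syllables.
/o…o/ gap (V1→V2): /fl/ — longest licit onset from the right is /l/, leaving /f/ as coda.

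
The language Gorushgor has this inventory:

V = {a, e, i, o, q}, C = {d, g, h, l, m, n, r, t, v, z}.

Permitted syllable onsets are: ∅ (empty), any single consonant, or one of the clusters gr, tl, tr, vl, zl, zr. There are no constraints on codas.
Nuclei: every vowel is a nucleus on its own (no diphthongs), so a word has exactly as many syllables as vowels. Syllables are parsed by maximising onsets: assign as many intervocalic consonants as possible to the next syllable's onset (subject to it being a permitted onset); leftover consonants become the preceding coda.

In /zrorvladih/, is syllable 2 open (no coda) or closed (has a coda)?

The vowels are o, a, i — 3 nuclei, so 3 syllables.
V1 /o/ – V2 /a/: /rvl/ — longest licit onset from the right is /vl/, leaving /r/ as coda.
V2 /a/ – V3 /i/: /d/ → onset of the next syllable (single consonants are always licit onsets).
So the parse is zror.vla.dih.
Syllable 2 is /vla/; it ends in its nucleus with no coda, so it is open.

open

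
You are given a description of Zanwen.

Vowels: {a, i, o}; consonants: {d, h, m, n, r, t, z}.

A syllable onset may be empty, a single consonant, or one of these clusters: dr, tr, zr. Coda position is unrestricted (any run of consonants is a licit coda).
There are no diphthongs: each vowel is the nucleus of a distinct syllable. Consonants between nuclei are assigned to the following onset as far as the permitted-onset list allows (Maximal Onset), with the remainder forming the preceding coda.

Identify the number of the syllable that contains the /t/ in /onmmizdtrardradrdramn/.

3

The vowels are o, i, a, a, a — 5 nuclei, so 5 syllables.
σ1/σ2 boundary: cluster /nmm/ — the longest permitted-onset suffix is /m/; onset = /m/, preceding coda = /nm/.
σ2/σ3 boundary: /zdtr/ — longest licit onset from the right is /tr/, leaving /zd/ as coda.
σ3/σ4 boundary: /rdr/ — longest licit onset from the right is /dr/, leaving /r/ as coda.
σ4/σ5 boundary: /drdr/ — longest licit onset from the right is /dr/, leaving /dr/ as coda.
So the parse is onm.mizd.trar.dradr.dramn.
The /t/ is in the onset of syllable 3 (/trar/).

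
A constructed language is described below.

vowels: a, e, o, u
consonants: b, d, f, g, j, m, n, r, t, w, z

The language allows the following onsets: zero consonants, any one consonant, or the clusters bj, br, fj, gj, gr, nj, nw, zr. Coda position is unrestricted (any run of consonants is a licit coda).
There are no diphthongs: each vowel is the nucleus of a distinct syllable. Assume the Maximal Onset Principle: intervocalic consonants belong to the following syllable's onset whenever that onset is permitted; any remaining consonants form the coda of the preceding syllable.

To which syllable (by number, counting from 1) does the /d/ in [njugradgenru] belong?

2

The vowels are u, a, e, u — 4 nuclei, so 4 syllables.
V1 /u/ – V2 /a/: /gr/ is a licit onset in full, so it all attaches to the next syllable.
V2 /a/ – V3 /e/: cluster /dg/ — the longest permitted-onset suffix is /g/; onset = /g/, preceding coda = /d/.
V3 /e/ – V4 /u/: cluster /nr/ — the longest permitted-onset suffix is /r/; onset = /r/, preceding coda = /n/.
So the parse is nju.grad.gen.ru.
The /d/ is in the coda of syllable 2 (/grad/).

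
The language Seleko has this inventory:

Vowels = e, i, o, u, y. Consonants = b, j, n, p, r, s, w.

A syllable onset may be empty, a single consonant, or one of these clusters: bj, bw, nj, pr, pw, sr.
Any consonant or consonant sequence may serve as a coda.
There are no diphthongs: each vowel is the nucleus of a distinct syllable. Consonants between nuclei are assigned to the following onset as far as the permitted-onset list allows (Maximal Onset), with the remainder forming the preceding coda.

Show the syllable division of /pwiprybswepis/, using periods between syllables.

pwi.prybs.we.pis

The vowels are i, y, e, i — 4 nuclei, so 4 syllables.
V1 /i/ – V2 /y/: /pr/ — entire cluster is a permitted onset → onset /pr/, coda ∅.
V2 /y/ – V3 /e/: /bsw/ — longest licit onset from the right is /w/, leaving /bs/ as coda.
V3 /e/ – V4 /i/: /p/ is a single consonant, so it becomes the next onset.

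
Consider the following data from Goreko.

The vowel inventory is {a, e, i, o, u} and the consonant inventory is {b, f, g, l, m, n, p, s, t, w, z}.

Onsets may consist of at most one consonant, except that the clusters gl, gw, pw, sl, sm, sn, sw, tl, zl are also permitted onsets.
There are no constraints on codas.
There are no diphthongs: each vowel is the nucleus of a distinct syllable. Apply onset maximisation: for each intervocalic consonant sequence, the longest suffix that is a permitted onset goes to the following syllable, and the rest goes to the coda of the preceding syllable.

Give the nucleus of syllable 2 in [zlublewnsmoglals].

e

Vowels present: u, e, o, a; each is a nucleus, giving 4 syllables.
The second nucleus (vowel 2 from the left) is /e/.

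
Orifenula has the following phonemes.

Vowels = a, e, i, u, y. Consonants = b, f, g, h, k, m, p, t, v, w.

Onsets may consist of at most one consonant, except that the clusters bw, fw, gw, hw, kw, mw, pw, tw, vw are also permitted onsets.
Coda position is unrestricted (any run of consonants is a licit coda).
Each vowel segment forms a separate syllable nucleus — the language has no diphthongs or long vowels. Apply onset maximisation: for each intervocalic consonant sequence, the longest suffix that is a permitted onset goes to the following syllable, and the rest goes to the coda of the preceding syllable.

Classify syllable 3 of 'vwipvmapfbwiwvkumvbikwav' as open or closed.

closed

The vowels are i, a, i, u, i, a — 6 nuclei, so 6 syllables.
/i…a/ gap (V1→V2): /pvm/ splits as /pv/ + /m/ (/m/ is the longest suffix that is a licit onset).
/a…i/ gap (V2→V3): /pfbw/; trying suffixes from longest down, /bw/ is the first permitted one, so coda /pf/ | onset /bw/.
/i…u/ gap (V3→V4): /wvk/ splits as /wv/ + /k/ (/k/ is the longest suffix that is a licit onset).
/u…i/ gap (V4→V5): /mvb/; trying suffixes from longest down, /b/ is the first permitted one, so coda /mv/ | onset /b/.
/i…a/ gap (V5→V6): /kw/ — entire cluster is a permitted onset → onset /kw/, coda ∅.
Result: vwipv.mapf.bwiwv.kumv.bi.kwav.
Syllable 3 is /bwiwv/ with coda /wv/, so it is closed.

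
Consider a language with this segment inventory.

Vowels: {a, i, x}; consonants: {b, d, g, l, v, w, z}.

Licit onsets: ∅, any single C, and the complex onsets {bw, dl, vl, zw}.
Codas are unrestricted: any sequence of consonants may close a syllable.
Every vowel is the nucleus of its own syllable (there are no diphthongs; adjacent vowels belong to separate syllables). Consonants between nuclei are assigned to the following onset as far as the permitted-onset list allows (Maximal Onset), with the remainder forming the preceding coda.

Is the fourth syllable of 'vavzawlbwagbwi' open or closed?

Nuclei (vowels): a, a, a, i → 4 syllables.
σ1/σ2 boundary: /vz/ splits as /v/ + /z/ (/z/ is the longest suffix that is a licit onset).
σ2/σ3 boundary: /wlbw/ — longest licit onset from the right is /bw/, leaving /wl/ as coda.
σ3/σ4 boundary: /gbw/ — longest licit onset from the right is /bw/, leaving /g/ as coda.
Syllabification: vav.zawl.bwag.bwi.
Syllable 4 is /bwi/; it ends in its nucleus with no coda, so it is open.

open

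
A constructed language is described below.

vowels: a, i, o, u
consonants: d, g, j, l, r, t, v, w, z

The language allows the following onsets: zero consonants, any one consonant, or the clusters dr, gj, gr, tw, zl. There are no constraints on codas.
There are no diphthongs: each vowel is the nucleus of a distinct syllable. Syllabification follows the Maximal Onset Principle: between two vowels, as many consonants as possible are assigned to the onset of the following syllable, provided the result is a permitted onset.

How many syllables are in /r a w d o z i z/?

3

Nuclei (vowels): a, o, i → 3 syllables.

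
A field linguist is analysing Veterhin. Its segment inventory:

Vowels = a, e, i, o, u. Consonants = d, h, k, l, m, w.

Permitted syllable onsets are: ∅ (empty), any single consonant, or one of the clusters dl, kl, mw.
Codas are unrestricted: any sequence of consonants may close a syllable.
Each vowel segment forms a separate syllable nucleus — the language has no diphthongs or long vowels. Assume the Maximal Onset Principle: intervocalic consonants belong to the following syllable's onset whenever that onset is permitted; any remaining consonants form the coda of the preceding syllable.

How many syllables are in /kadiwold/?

The vowels are a, i, o — 3 nuclei, so 3 syllables.

3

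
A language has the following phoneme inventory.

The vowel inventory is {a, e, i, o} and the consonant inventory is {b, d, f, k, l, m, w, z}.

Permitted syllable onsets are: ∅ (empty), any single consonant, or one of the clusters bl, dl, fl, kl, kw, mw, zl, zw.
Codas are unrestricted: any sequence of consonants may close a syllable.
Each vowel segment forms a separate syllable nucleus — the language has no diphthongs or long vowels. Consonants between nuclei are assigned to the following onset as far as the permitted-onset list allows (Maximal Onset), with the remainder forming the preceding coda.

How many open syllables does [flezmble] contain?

1

The vowels are e, e — 2 nuclei, so 2 syllables.
σ1/σ2 boundary: /zmbl/ splits as /zm/ + /bl/ (/bl/ is the longest suffix that is a licit onset).
Result: flezm.ble.
Classifying each syllable: /flezm/ (closed), /ble/ (open).
Open syllables: 1.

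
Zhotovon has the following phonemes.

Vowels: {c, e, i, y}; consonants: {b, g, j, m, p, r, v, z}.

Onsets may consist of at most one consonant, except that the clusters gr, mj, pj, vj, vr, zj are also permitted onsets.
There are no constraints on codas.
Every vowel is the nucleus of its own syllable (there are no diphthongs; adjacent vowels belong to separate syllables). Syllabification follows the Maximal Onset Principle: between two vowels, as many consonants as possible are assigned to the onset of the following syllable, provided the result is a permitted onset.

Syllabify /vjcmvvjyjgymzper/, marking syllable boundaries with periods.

vjcmv.vjyj.gymz.per

Nuclei (vowels): c, y, y, e → 4 syllables.
Between /c/ (V1) and /y/ (V2): /mvvj/ — longest licit onset from the right is /vj/, leaving /mv/ as coda.
Between /y/ (V2) and /y/ (V3): /jg/ — longest licit onset from the right is /g/, leaving /j/ as coda.
Between /y/ (V3) and /e/ (V4): /mzp/ — longest licit onset from the right is /p/, leaving /mz/ as coda.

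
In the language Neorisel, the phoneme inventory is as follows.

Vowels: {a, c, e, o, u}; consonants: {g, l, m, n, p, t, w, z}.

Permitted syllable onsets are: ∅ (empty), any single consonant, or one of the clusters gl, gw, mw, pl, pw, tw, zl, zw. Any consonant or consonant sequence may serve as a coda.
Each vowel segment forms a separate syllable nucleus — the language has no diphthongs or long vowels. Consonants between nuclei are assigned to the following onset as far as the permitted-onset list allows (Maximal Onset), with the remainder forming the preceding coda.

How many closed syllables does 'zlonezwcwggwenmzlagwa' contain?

2

Nuclei (vowels): o, e, c, e, a, a → 6 syllables.
V1 /o/ – V2 /e/: /n/ is a single consonant, so it becomes the next onset.
V2 /e/ – V3 /c/: /zw/ is a licit onset in full, so it all attaches to the next syllable.
V3 /c/ – V4 /e/: /wggw/; trying suffixes from longest down, /gw/ is the first permitted one, so coda /wg/ | onset /gw/.
V4 /e/ – V5 /a/: /nmzl/ — longest licit onset from the right is /zl/, leaving /nm/ as coda.
V5 /a/ – V6 /a/: /gw/ is a licit onset in full, so it all attaches to the next syllable.
Syllabification: zlo.ne.zwcwg.gwenm.zla.gwa.
Classifying each syllable: /zlo/ (open), /ne/ (open), /zwcwg/ (closed), /gwenm/ (closed), /zla/ (open), /gwa/ (open).
Closed syllables: 2.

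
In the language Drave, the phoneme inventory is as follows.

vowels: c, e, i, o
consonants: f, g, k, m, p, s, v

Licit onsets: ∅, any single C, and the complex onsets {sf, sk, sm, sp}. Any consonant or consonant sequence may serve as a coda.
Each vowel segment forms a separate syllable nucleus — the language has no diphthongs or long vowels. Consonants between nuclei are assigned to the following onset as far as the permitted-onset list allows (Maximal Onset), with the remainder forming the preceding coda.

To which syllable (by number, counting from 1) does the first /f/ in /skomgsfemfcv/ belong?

Vowels present: o, e, c; each is a nucleus, giving 3 syllables.
V1 /o/ – V2 /e/: /mgsf/ splits as /mg/ + /sf/ (/sf/ is the longest suffix that is a licit onset).
V2 /e/ – V3 /c/: /mf/ — longest licit onset from the right is /f/, leaving /m/ as coda.
Putting it together: skomg.sfem.fcv.
The first /f/ is in the onset of syllable 2 (/sfem/).

2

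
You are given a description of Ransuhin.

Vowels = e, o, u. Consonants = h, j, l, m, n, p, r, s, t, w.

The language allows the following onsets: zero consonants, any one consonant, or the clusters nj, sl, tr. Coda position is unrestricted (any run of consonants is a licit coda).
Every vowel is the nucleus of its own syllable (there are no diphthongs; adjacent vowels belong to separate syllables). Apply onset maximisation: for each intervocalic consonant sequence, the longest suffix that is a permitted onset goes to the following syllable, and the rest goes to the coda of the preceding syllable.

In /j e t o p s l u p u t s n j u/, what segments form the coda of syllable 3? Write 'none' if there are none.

Nuclei (vowels): e, o, u, u, u → 5 syllables.
Between /e/ (V1) and /o/ (V2): /t/ → onset of the next syllable (single consonants are always licit onsets).
Between /o/ (V2) and /u/ (V3): cluster /psl/ — the longest permitted-onset suffix is /sl/; onset = /sl/, preceding coda = /p/.
Between /u/ (V3) and /u/ (V4): /p/ is a single consonant, so it becomes the next onset.
Between /u/ (V4) and /u/ (V5): /tsnj/; trying suffixes from longest down, /nj/ is the first permitted one, so coda /ts/ | onset /nj/.
Syllabification: je.top.slu.puts.nju.
Syllable 3 is /slu/: onset /sl/, nucleus /u/, coda ∅.

none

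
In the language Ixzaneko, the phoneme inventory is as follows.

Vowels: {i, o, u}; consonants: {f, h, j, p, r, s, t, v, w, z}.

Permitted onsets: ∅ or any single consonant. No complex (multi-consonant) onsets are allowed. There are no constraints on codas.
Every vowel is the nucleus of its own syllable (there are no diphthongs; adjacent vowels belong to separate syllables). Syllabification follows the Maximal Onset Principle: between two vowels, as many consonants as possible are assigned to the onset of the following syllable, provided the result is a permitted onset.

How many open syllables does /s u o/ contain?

2

The vowels are u, o — 2 nuclei, so 2 syllables.
Between /u/ (V1) and /o/ (V2): nothing intervenes; syllable break is V.V.
Result: su.o.
Classifying each syllable: /su/ (open), /o/ (open).
Open syllables: 2.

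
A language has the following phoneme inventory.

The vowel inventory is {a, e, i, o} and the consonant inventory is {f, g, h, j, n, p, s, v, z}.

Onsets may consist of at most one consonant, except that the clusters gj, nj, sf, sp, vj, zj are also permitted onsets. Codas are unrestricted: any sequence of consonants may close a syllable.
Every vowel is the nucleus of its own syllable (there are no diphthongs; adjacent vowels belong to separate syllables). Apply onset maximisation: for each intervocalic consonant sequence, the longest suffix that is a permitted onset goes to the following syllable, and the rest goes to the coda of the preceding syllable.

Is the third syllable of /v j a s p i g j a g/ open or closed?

closed

The vowels are a, i, a — 3 nuclei, so 3 syllables.
V1 /a/ – V2 /i/: /sp/ — entire cluster is a permitted onset → onset /sp/, coda ∅.
V2 /i/ – V3 /a/: cluster /gj/ — /gj/ is itself a permitted onset, so the whole cluster goes right; preceding coda = ∅.
Syllabification: vja.spi.gjag.
Syllable 3 is /gjag/ with coda /g/, so it is closed.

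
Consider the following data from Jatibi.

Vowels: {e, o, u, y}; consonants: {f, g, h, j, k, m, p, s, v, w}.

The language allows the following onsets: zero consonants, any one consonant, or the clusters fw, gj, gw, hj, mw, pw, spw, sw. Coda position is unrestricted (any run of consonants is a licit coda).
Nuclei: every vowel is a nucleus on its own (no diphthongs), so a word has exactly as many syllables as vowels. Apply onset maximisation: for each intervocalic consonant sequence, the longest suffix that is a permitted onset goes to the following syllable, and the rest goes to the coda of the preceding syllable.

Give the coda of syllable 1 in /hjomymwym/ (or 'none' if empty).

Nuclei (vowels): o, y, y → 3 syllables.
σ1/σ2 boundary: /m/ is a single consonant, so it becomes the next onset.
σ2/σ3 boundary: /mw/ is a licit onset in full, so it all attaches to the next syllable.
Putting it together: hjo.my.mwym.
Syllable 1 is /hjo/: onset /hj/, nucleus /o/, coda ∅.

none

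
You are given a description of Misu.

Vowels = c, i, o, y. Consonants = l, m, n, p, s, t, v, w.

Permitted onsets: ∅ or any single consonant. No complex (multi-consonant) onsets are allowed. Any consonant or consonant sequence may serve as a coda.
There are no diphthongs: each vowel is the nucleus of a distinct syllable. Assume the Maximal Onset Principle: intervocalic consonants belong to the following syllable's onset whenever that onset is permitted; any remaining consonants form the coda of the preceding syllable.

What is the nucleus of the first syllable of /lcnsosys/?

c

Vowels present: c, o, y; each is a nucleus, giving 3 syllables.
The first nucleus (vowel 1 from the left) is /c/.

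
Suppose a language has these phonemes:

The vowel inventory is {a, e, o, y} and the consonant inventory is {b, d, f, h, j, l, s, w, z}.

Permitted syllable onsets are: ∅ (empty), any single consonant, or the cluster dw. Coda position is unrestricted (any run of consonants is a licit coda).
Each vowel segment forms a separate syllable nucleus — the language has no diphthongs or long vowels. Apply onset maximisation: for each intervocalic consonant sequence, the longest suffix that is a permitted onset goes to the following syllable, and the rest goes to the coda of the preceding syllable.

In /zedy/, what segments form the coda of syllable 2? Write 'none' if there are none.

none

Vowels present: e, y; each is a nucleus, giving 2 syllables.
σ1/σ2 boundary: just /d/ — single C goes to the following onset.
So the parse is ze.dy.
Syllable 2 is /dy/: onset /d/, nucleus /y/, coda ∅.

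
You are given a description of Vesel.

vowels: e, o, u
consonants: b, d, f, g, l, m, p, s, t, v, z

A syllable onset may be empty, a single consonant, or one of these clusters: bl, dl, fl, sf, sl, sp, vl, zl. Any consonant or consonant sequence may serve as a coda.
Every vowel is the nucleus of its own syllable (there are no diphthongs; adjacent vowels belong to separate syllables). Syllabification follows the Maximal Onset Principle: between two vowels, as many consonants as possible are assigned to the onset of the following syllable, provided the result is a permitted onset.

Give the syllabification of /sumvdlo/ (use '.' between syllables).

sumv.dlo

Vowels present: u, o; each is a nucleus, giving 2 syllables.
Between /u/ (V1) and /o/ (V2): cluster /mvdl/ — the longest permitted-onset suffix is /dl/; onset = /dl/, preceding coda = /mv/.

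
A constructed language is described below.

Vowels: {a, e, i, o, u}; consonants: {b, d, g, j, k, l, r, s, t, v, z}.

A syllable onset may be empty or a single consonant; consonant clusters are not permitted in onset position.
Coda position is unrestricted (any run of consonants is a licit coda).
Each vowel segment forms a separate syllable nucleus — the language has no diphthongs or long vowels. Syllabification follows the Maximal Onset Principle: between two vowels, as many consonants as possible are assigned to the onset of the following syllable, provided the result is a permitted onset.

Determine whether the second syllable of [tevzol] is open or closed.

closed

The vowels are e, o — 2 nuclei, so 2 syllables.
σ1/σ2 boundary: /vz/ splits as /v/ + /z/ (/z/ is the longest suffix that is a licit onset).
So the parse is tev.zol.
Syllable 2 is /zol/ with coda /l/, so it is closed.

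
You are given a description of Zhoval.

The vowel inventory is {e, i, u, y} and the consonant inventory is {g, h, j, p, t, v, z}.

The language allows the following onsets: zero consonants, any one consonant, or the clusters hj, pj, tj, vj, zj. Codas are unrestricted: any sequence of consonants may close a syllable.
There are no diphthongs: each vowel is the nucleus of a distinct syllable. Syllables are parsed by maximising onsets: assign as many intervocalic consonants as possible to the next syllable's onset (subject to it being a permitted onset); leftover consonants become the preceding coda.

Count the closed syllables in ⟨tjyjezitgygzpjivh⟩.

3

Nuclei (vowels): y, e, i, y, i → 5 syllables.
Between /y/ (V1) and /e/ (V2): /j/ → onset of the next syllable (single consonants are always licit onsets).
Between /e/ (V2) and /i/ (V3): just /z/ — single C goes to the following onset.
Between /i/ (V3) and /y/ (V4): cluster /tg/ — the longest permitted-onset suffix is /g/; onset = /g/, preceding coda = /t/.
Between /y/ (V4) and /i/ (V5): /gzpj/; trying suffixes from longest down, /pj/ is the first permitted one, so coda /gz/ | onset /pj/.
Syllabification: tjy.je.zit.gygz.pjivh.
Classifying each syllable: /tjy/ (open), /je/ (open), /zit/ (closed), /gygz/ (closed), /pjivh/ (closed).
Closed syllables: 3.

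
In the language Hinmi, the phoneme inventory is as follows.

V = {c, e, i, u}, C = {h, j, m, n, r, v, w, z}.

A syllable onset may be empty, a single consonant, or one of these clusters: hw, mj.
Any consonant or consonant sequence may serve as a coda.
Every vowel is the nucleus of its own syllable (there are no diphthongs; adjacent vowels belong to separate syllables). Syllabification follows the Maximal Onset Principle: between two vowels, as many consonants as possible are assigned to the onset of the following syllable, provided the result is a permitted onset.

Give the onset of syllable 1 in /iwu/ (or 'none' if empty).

none

Nuclei (vowels): i, u → 2 syllables.
σ1/σ2 boundary: /w/ → onset of the next syllable (single consonants are always licit onsets).
Result: i.wu.
Syllable 1 is /i/: onset ∅, nucleus /i/, coda ∅.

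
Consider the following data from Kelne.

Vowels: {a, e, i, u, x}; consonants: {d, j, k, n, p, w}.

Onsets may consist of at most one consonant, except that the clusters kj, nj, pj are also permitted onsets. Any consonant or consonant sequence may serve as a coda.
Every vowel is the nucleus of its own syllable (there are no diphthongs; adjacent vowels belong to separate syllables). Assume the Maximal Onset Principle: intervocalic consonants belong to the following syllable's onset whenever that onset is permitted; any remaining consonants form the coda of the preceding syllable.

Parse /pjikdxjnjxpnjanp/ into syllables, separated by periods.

pjik.dxj.njxp.njanp

Vowels present: i, x, x, a; each is a nucleus, giving 4 syllables.
/i…x/ gap (V1→V2): /kd/ splits as /k/ + /d/ (/d/ is the longest suffix that is a licit onset).
/x…x/ gap (V2→V3): /jnj/ splits as /j/ + /nj/ (/nj/ is the longest suffix that is a licit onset).
/x…a/ gap (V3→V4): /pnj/ — longest licit onset from the right is /nj/, leaving /p/ as coda.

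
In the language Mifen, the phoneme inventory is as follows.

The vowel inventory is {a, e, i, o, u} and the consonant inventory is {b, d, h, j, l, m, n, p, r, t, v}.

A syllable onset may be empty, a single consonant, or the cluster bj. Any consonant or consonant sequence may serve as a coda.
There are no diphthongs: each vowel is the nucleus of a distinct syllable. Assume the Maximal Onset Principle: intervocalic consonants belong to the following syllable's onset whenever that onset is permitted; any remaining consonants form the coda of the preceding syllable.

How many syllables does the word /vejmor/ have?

2

Vowels present: e, o; each is a nucleus, giving 2 syllables.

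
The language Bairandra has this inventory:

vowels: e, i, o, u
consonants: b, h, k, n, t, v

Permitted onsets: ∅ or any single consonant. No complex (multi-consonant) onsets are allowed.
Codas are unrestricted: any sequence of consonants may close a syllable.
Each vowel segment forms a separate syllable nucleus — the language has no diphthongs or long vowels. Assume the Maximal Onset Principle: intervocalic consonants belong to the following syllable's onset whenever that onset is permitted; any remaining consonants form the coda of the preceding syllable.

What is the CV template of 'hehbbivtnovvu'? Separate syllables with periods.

Vowels present: e, i, o, u; each is a nucleus, giving 4 syllables.
V1 /e/ – V2 /i/: cluster /hbb/ — the longest permitted-onset suffix is /b/; onset = /b/, preceding coda = /hb/.
V2 /i/ – V3 /o/: /vtn/; trying suffixes from longest down, /n/ is the first permitted one, so coda /vt/ | onset /n/.
V3 /o/ – V4 /u/: /vv/; trying suffixes from longest down, /v/ is the first permitted one, so coda /v/ | onset /v/.
Syllabification: hehb.bivt.nov.vu.
Mapping each syllable to C/V: /hehb/ → CVCC, /bivt/ → CVCC, /nov/ → CVC, /vu/ → CV.

CVCC.CVCC.CVC.CV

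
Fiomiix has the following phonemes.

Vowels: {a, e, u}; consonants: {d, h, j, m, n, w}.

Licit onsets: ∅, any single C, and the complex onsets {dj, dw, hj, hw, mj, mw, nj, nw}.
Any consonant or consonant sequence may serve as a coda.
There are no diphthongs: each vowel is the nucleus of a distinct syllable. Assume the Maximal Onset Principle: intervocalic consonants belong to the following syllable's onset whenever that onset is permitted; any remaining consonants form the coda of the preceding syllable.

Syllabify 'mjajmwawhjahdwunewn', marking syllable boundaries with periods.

mjaj.mwaw.hjah.dwu.newn

Vowels present: a, a, a, u, e; each is a nucleus, giving 5 syllables.
σ1/σ2 boundary: /jmw/; trying suffixes from longest down, /mw/ is the first permitted one, so coda /j/ | onset /mw/.
σ2/σ3 boundary: /whj/ — longest licit onset from the right is /hj/, leaving /w/ as coda.
σ3/σ4 boundary: /hdw/; trying suffixes from longest down, /dw/ is the first permitted one, so coda /h/ | onset /dw/.
σ4/σ5 boundary: /n/ → onset of the next syllable (single consonants are always licit onsets).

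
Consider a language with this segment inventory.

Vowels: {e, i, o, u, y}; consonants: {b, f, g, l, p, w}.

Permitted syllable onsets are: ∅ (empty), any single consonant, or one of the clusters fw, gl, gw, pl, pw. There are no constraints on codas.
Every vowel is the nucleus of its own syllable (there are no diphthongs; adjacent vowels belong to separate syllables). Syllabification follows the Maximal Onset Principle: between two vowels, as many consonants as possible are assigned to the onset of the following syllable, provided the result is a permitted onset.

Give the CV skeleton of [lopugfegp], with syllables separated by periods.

CV.CVC.CVCC

Nuclei (vowels): o, u, e → 3 syllables.
/o…u/ gap (V1→V2): /p/ → onset of the next syllable (single consonants are always licit onsets).
/u…e/ gap (V2→V3): /gf/ — longest licit onset from the right is /f/, leaving /g/ as coda.
Syllabification: lo.pug.fegp.
Mapping each syllable to C/V: /lo/ → CV, /pug/ → CVC, /fegp/ → CVCC.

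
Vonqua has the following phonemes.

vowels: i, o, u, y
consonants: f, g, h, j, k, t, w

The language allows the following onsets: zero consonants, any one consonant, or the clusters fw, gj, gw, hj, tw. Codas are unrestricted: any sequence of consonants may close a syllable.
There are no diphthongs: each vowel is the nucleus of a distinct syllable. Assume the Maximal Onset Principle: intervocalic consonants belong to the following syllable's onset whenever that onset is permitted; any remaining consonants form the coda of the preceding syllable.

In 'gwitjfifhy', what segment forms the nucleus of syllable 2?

The vowels are i, i, y — 3 nuclei, so 3 syllables.
The second nucleus (vowel 2 from the left) is /i/.

i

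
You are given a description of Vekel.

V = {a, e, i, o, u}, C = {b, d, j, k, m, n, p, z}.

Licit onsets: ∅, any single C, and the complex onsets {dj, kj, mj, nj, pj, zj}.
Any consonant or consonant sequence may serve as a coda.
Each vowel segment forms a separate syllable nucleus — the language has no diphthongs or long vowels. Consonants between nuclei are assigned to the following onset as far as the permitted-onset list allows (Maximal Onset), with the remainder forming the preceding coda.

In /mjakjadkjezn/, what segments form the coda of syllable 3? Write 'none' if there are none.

zn

Vowels present: a, a, e; each is a nucleus, giving 3 syllables.
Between /a/ (V1) and /a/ (V2): /kj/ is a licit onset in full, so it all attaches to the next syllable.
Between /a/ (V2) and /e/ (V3): /dkj/ — longest licit onset from the right is /kj/, leaving /d/ as coda.
Result: mja.kjad.kjezn.
Syllable 3 is /kjezn/: onset /kj/, nucleus /e/, coda /zn/.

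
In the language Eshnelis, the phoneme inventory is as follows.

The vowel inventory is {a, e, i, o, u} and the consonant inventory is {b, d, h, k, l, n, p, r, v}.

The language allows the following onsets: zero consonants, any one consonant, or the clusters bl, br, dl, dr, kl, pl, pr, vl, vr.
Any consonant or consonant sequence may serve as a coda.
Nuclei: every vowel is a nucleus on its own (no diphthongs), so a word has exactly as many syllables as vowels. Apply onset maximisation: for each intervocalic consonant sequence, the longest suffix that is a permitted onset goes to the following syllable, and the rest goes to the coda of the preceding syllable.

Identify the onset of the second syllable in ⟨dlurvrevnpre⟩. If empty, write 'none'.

Vowels present: u, e, e; each is a nucleus, giving 3 syllables.
σ1/σ2 boundary: cluster /rvr/ — the longest permitted-onset suffix is /vr/; onset = /vr/, preceding coda = /r/.
σ2/σ3 boundary: cluster /vnpr/ — the longest permitted-onset suffix is /pr/; onset = /pr/, preceding coda = /vn/.
So the parse is dlur.vrevn.pre.
Syllable 2 is /vrevn/: onset /vr/, nucleus /e/, coda /vn/.

vr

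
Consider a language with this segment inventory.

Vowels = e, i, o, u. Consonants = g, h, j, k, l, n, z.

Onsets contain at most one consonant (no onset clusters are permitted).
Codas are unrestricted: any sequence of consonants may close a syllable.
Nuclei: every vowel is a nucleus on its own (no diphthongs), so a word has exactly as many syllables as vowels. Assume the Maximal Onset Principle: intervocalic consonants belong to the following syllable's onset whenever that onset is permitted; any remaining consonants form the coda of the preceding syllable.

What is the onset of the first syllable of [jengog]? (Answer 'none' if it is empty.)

Nuclei (vowels): e, o → 2 syllables.
/e…o/ gap (V1→V2): /ng/ — longest licit onset from the right is /g/, leaving /n/ as coda.
Syllabification: jen.gog.
Syllable 1 is /jen/: onset /j/, nucleus /e/, coda /n/.

j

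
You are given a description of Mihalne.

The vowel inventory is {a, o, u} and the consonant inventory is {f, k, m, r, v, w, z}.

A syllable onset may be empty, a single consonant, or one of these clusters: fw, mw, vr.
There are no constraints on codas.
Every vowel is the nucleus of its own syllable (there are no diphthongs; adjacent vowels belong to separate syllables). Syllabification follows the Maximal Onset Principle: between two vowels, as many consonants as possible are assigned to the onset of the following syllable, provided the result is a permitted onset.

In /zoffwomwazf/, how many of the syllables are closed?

2

Nuclei (vowels): o, o, a → 3 syllables.
/o…o/ gap (V1→V2): /ffw/ splits as /f/ + /fw/ (/fw/ is the longest suffix that is a licit onset).
/o…a/ gap (V2→V3): cluster /mw/ — /mw/ is itself a permitted onset, so the whole cluster goes right; preceding coda = ∅.
So the parse is zof.fwo.mwazf.
Classifying each syllable: /zof/ (closed), /fwo/ (open), /mwazf/ (closed).
Closed syllables: 2.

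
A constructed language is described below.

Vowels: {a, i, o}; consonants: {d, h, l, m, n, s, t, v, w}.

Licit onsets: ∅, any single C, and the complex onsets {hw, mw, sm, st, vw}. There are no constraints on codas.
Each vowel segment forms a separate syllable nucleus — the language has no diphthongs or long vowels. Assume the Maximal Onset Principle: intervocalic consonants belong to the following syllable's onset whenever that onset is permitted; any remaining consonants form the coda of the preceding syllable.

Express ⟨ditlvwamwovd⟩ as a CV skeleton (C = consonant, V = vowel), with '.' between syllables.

CVCC.CCV.CCVCC

Nuclei (vowels): i, a, o → 3 syllables.
σ1/σ2 boundary: cluster /tlvw/ — the longest permitted-onset suffix is /vw/; onset = /vw/, preceding coda = /tl/.
σ2/σ3 boundary: /mw/ — entire cluster is a permitted onset → onset /mw/, coda ∅.
Syllabification: ditl.vwa.mwovd.
Mapping each syllable to C/V: /ditl/ → CVCC, /vwa/ → CCV, /mwovd/ → CCVCC.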